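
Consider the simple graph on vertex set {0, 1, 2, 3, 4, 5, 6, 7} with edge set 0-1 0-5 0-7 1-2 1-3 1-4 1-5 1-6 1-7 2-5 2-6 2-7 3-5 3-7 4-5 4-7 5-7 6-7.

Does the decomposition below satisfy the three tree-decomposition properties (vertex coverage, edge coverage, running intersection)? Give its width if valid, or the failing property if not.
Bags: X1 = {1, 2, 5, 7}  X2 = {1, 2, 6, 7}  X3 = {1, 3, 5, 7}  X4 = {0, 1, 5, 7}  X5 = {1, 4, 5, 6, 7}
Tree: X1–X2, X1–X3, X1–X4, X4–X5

No — bags containing vertex 6 are not connected in the tree.

A tree decomposition must satisfy three properties: every vertex lies in some bag; for every edge, both endpoints lie together in some bag; and for every vertex, the bags containing it form a connected subtree. Here bags containing vertex 6 are not connected in the tree, so the decomposition is invalid.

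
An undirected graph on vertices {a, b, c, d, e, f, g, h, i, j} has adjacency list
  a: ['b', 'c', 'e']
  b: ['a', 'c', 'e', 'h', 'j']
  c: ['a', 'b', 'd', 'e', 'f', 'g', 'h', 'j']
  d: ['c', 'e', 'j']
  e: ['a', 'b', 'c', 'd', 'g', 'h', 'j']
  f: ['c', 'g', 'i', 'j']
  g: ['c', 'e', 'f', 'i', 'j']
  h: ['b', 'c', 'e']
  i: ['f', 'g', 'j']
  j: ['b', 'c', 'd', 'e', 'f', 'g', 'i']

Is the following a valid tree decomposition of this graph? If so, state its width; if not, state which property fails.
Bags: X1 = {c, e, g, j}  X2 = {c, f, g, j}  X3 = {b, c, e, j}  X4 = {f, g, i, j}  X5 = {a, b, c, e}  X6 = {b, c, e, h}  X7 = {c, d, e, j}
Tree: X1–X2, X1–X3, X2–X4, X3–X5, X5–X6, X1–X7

Yes; width 3.

Vertex coverage: the bags together contain {a, b, c, d, e, f, g, h, i, j}, the full vertex set. Edge coverage: each edge of G has both endpoints in at least one bag. Running intersection: for every vertex, the bags containing it form a connected subtree. All three properties hold, so this is a valid tree decomposition of width max|bag| − 1 = 3, and hence tw(G) ≤ 3.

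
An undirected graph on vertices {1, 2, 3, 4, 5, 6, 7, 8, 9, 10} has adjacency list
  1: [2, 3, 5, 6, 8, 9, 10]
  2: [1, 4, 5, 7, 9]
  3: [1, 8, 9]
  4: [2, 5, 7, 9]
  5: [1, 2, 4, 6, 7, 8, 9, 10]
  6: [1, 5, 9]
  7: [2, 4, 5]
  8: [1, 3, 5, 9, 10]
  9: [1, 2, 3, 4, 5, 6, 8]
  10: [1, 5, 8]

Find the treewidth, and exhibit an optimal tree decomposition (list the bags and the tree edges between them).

Treewidth 3.
Bags: B1 = {1, 5, 8, 9}  B2 = {1, 5, 8, 10}  B3 = {1, 2, 5, 9}  B4 = {1, 3, 8, 9}  B5 = {2, 4, 5, 9}  B6 = {1, 5, 6, 9}  B7 = {2, 4, 5, 7}
Tree: B1–B2, B1–B3, B1–B4, B3–B5, B3–B6, B5–B7

Each bag holds 4 vertices, so the decomposition has width 3, which upper-bounds the treewidth. For the lower bound, the 4 vertices {1, 3, 8, 9} are pairwise adjacent, and any tree decomposition puts a clique entirely inside one bag — forcing width ≥ 3. Combining the bounds, tw(G) = 3.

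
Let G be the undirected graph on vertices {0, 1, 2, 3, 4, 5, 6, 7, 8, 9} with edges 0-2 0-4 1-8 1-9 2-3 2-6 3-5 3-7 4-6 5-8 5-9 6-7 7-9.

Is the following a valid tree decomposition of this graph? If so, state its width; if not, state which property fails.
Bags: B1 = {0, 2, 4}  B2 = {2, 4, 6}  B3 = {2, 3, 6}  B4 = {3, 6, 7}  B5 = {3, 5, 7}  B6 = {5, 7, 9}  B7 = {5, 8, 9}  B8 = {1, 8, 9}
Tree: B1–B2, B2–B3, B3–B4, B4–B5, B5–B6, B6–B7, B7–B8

Yes; width 2.

Checking the three conditions: (i) the bags cover all of {0, 1, 2, 3, 4, 5, 6, 7, 8, 9}; (ii) for each edge, some bag contains both endpoints; (iii) the bags containing any fixed vertex form a subtree. All hold, so the decomposition is valid with width 3 − 1 = 2.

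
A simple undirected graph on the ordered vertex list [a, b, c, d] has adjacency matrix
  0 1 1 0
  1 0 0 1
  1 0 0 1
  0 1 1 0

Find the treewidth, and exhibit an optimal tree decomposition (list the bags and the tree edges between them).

Every bag has size at most 3, so the width is 3 − 1 = 2 and tw(G) ≤ 2. For the lower bound, G contains the cycle a–b–d–c–a, so G is not a forest; only forests have treewidth ≤ 1, hence tw(G) ≥ 2. Combining the bounds, tw(G) = 2.

Treewidth 2.
One optimal decomposition is:
Bags: B1 = {a, b, d}  B2 = {a, c, d}
Tree: B1–B2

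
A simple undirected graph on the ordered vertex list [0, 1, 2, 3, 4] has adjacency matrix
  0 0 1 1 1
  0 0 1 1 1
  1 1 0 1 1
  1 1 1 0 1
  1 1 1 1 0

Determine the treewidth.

A width-3 tree decomposition is:
Bags: B1 = {0, 2, 3, 4}  B2 = {1, 2, 3, 4}
Tree: B1–B2
The largest bag has 4 vertices, giving width 3; this decomposition certifies tw(G) ≤ 3. Conversely, {0, 2, 3, 4} is a clique of size 4, and the vertices of any clique must share a bag in every tree decomposition; so some bag has ≥ 4 vertices and tw(G) ≥ 3. Combining the bounds, tw(G) = 3.

3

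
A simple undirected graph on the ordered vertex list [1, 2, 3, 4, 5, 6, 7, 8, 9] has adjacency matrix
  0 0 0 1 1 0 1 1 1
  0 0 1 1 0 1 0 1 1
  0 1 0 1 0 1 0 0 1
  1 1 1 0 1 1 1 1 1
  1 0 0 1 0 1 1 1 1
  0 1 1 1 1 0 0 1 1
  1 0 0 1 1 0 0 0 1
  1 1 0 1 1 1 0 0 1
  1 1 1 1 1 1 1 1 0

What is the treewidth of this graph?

4

A width-4 tree decomposition is:
Bags: B1 = {1, 4, 5, 8, 9}  B2 = {4, 5, 6, 8, 9}  B3 = {1, 4, 5, 7, 9}  B4 = {2, 4, 6, 8, 9}  B5 = {2, 3, 4, 6, 9}
Tree: B1–B2, B1–B3, B2–B4, B4–B5
Each bag holds 5 vertices, so the decomposition has width 4, which upper-bounds the treewidth. On the other hand G contains the 5-clique {2, 4, 6, 8, 9}. A clique must lie in a single bag of any decomposition, so no decomposition can have width below 4. Hence tw(G) = 4 exactly.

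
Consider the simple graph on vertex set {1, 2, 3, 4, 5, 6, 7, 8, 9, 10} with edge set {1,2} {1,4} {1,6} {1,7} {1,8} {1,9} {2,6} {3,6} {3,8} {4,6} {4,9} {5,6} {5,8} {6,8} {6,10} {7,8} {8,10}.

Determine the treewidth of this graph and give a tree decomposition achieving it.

Treewidth 2.
One such decomposition:
Bags: B1 = {1, 7, 8}  B2 = {1, 6, 8}  B3 = {1, 4, 6}  B4 = {5, 6, 8}  B5 = {6, 8, 10}  B6 = {3, 6, 8}  B7 = {1, 2, 6}  B8 = {1, 4, 9}
Tree: B1–B2, B2–B3, B2–B4, B2–B5, B4–B6, B3–B7, B3–B8

The largest bag has 3 vertices, giving width 2; this decomposition certifies tw(G) ≤ 2. Conversely, {1, 4, 9} is a clique of size 3, and the vertices of any clique must share a bag in every tree decomposition; so some bag has ≥ 3 vertices and tw(G) ≥ 2. Hence tw(G) = 2 exactly.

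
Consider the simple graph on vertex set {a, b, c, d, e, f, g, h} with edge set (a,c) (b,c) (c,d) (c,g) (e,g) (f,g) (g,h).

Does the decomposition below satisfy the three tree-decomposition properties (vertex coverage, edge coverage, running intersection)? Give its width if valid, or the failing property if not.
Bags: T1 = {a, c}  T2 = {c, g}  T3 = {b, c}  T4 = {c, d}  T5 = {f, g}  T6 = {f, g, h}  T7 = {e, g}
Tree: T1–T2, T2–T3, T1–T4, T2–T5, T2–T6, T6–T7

No — bags containing vertex f are not connected in the tree.

A tree decomposition must satisfy three properties: every vertex lies in some bag; for every edge, both endpoints lie together in some bag; and for every vertex, the bags containing it form a connected subtree. Here bags containing vertex f are not connected in the tree, so the decomposition is invalid.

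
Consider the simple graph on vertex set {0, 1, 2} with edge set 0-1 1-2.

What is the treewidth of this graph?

1

A width-1 tree decomposition is:
Bags: B1 = {1, 2}  B2 = {0, 1}
Tree: B1–B2
Every bag has size at most 2, so the width is 2 − 1 = 1 and tw(G) ≤ 1. Since G has at least one edge (e.g. 1–2), it is not an edgeless graph, so tw(G) ≥ 1. Combining the bounds, tw(G) = 1.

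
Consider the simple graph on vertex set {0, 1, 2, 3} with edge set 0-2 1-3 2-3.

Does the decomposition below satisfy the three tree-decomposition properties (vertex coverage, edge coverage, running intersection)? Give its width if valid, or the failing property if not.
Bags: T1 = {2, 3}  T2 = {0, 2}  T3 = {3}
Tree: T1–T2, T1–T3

No — vertex 1 appears in no bag.

A tree decomposition must satisfy three properties: every vertex lies in some bag; for every edge, both endpoints lie together in some bag; and for every vertex, the bags containing it form a connected subtree. Here vertex 1 appears in no bag, so the decomposition is invalid.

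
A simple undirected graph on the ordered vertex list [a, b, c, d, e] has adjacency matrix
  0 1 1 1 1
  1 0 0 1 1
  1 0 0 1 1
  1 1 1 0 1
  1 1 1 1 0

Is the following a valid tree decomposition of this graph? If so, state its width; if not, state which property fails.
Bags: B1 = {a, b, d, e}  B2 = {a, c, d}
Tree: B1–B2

No — edge (e,c) lies in no bag.

A tree decomposition must satisfy three properties: every vertex lies in some bag; for every edge, both endpoints lie together in some bag; and for every vertex, the bags containing it form a connected subtree. Here edge (e,c) lies in no bag, so the decomposition is invalid.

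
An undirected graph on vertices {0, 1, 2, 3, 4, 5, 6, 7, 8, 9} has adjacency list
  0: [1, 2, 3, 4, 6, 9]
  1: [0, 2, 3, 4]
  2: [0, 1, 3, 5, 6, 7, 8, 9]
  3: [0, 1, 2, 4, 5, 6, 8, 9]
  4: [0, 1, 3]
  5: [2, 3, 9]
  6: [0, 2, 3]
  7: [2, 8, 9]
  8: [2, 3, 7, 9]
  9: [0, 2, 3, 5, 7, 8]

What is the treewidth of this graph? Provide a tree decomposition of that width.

The largest bag has 4 vertices, giving width 3; this decomposition certifies tw(G) ≤ 3. For the lower bound, the 4 vertices {0, 1, 2, 3} are pairwise adjacent, and any tree decomposition puts a clique entirely inside one bag — forcing width ≥ 3. Therefore the treewidth is 3.

Treewidth 3.
One such decomposition:
Bags: B1 = {0, 2, 3, 9}  B2 = {2, 3, 5, 9}  B3 = {0, 1, 2, 3}  B4 = {0, 2, 3, 6}  B5 = {2, 3, 8, 9}  B6 = {0, 1, 3, 4}  B7 = {2, 7, 8, 9}
Tree: B1–B2, B1–B3, B3–B4, B2–B5, B3–B6, B5–B7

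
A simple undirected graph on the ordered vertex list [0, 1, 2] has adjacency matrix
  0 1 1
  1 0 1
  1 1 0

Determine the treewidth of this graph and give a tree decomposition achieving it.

With just one bag of size 3, the width is 3 − 1 = 2, so tw(G) ≤ 2. Conversely, {0, 1, 2} is a clique of size 3, and the vertices of any clique must share a bag in every tree decomposition; so some bag has ≥ 3 vertices and tw(G) ≥ 2. The upper and lower bounds meet at 2, so that is the treewidth.

Treewidth 2.
One optimal decomposition is:
Bags: B1 = {0, 1, 2}
Tree: (single bag)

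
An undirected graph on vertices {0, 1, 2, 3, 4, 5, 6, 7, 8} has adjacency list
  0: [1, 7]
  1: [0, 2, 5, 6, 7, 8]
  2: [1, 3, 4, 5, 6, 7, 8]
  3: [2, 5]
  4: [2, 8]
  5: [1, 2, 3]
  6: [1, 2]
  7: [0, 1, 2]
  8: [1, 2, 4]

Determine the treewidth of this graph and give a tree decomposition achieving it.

Treewidth 2.
Bags: B1 = {1, 2, 6}  B2 = {1, 2, 8}  B3 = {2, 4, 8}  B4 = {1, 2, 7}  B5 = {1, 2, 5}  B6 = {0, 1, 7}  B7 = {2, 3, 5}
Tree: B1–B2, B2–B3, B2–B4, B2–B5, B4–B6, B5–B7

Every bag has size at most 3, so the width is 3 − 1 = 2 and tw(G) ≤ 2. On the other hand G contains the 3-clique {0, 1, 7}. A clique must lie in a single bag of any decomposition, so no decomposition can have width below 2. Combining the bounds, tw(G) = 2.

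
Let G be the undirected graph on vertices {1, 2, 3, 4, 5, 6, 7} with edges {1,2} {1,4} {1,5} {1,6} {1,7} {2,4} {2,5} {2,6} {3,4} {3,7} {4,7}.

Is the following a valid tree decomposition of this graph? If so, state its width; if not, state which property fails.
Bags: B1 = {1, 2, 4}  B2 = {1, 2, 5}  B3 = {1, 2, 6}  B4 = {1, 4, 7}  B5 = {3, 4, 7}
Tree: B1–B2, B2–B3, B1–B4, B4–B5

Yes; width 2.

Vertex coverage: the bags together contain {1, 2, 3, 4, 5, 6, 7}, the full vertex set. Edge coverage: each edge of G has both endpoints in at least one bag. Running intersection: for every vertex, the bags containing it form a connected subtree. All three properties hold, so this is a valid tree decomposition of width max|bag| − 1 = 2, and hence tw(G) ≤ 2.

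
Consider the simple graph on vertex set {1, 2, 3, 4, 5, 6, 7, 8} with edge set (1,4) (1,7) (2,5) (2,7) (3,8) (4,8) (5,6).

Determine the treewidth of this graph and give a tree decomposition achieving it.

The largest bag has 2 vertices, giving width 1; this decomposition certifies tw(G) ≤ 1. G has an edge, so its treewidth is at least 1. The upper and lower bounds meet at 1, so that is the treewidth.

Treewidth 1.
Bags: B1 = {5, 6}  B2 = {2, 5}  B3 = {2, 7}  B4 = {1, 7}  B5 = {1, 4}  B6 = {4, 8}  B7 = {3, 8}
Tree: B1–B2, B2–B3, B3–B4, B4–B5, B5–B6, B6–B7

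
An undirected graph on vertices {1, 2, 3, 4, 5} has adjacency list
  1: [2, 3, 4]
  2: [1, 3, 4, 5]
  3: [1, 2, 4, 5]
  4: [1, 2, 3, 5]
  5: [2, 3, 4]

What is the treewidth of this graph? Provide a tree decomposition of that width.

Treewidth 3.
One such decomposition:
Bags: B1 = {1, 2, 3, 4}  B2 = {2, 3, 4, 5}
Tree: B1–B2

The largest bag has 4 vertices, giving width 3; this decomposition certifies tw(G) ≤ 3. On the other hand G contains the 4-clique {1, 2, 3, 4}. A clique must lie in a single bag of any decomposition, so no decomposition can have width below 3. Hence tw(G) = 3 exactly.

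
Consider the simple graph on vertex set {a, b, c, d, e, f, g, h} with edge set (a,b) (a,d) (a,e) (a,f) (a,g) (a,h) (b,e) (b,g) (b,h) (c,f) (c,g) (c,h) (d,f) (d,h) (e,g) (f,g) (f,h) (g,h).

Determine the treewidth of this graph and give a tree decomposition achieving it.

Each bag holds 4 vertices, so the decomposition has width 3, which upper-bounds the treewidth. Conversely, {a, d, f, h} is a clique of size 4, and the vertices of any clique must share a bag in every tree decomposition; so some bag has ≥ 4 vertices and tw(G) ≥ 3. The upper and lower bounds meet at 3, so that is the treewidth.

Treewidth 3.
One optimal decomposition is:
Bags: B1 = {a, b, e, g}  B2 = {a, b, g, h}  B3 = {a, f, g, h}  B4 = {c, f, g, h}  B5 = {a, d, f, h}
Tree: B1–B2, B2–B3, B3–B4, B3–B5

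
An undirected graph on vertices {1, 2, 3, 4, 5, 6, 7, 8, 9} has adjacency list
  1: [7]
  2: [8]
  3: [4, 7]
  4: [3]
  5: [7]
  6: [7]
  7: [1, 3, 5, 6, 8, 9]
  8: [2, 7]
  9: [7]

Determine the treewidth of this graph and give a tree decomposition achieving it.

Treewidth 1.
One optimal decomposition is:
Bags: B1 = {3, 7}  B2 = {1, 7}  B3 = {5, 7}  B4 = {7, 9}  B5 = {6, 7}  B6 = {3, 4}  B7 = {7, 8}  B8 = {2, 8}
Tree: B1–B2, B1–B3, B2–B4, B4–B5, B1–B6, B5–B7, B7–B8

Every bag has size at most 2, so the width is 2 − 1 = 1 and tw(G) ≤ 1. G has an edge, so its treewidth is at least 1. Therefore the treewidth is 1.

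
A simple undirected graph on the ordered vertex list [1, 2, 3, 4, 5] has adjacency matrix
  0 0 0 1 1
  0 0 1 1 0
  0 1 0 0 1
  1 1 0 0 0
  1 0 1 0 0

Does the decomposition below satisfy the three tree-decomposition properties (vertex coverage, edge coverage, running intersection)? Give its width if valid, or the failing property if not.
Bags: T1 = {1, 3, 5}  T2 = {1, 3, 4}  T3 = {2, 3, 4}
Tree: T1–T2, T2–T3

Yes; width 2.

Vertex coverage: the bags together contain {1, 2, 3, 4, 5}, the full vertex set. Edge coverage: each edge of G has both endpoints in at least one bag. Running intersection: for every vertex, the bags containing it form a connected subtree. All three properties hold, so this is a valid tree decomposition of width max|bag| − 1 = 2, and hence tw(G) ≤ 2.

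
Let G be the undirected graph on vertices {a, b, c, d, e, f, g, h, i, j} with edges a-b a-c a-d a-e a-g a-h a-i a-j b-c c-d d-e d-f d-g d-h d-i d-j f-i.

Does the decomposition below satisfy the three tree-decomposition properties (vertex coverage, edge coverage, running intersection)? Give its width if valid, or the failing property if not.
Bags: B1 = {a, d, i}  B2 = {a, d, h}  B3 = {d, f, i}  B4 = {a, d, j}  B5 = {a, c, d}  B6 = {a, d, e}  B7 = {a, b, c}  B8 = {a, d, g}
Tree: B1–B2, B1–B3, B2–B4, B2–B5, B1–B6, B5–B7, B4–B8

Checking the three conditions: (i) the bags cover all of {a, b, c, d, e, f, g, h, i, j}; (ii) for each edge, some bag contains both endpoints; (iii) the bags containing any fixed vertex form a subtree. All hold, so the decomposition is valid with width 3 − 1 = 2.

Yes; width 2.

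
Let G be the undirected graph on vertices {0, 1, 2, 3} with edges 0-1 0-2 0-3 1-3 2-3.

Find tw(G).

2

A width-2 tree decomposition is:
Bags: B1 = {0, 2, 3}  B2 = {0, 1, 3}
Tree: B1–B2
Every bag has size at most 3, so the width is 3 − 1 = 2 and tw(G) ≤ 2. On the other hand G contains the 3-clique {0, 1, 3}. A clique must lie in a single bag of any decomposition, so no decomposition can have width below 2. Therefore the treewidth is 2.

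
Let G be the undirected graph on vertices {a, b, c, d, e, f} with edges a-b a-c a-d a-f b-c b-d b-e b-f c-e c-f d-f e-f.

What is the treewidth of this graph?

A width-3 tree decomposition is:
Bags: B1 = {a, b, c, f}  B2 = {b, c, e, f}  B3 = {a, b, d, f}
Tree: B1–B2, B1–B3
Each bag holds 4 vertices, so the decomposition has width 3, which upper-bounds the treewidth. Conversely, {a, b, d, f} is a clique of size 4, and the vertices of any clique must share a bag in every tree decomposition; so some bag has ≥ 4 vertices and tw(G) ≥ 3. Combining the bounds, tw(G) = 3.

3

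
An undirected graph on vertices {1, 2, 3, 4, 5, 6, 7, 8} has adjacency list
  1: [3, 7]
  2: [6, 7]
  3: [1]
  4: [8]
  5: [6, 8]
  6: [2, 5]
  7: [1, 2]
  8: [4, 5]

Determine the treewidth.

A width-1 tree decomposition is:
Bags: B1 = {4, 8}  B2 = {5, 8}  B3 = {5, 6}  B4 = {2, 6}  B5 = {2, 7}  B6 = {1, 7}  B7 = {1, 3}
Tree: B1–B2, B2–B3, B3–B4, B4–B5, B5–B6, B6–B7
Each bag holds 2 vertices, so the decomposition has width 1, which upper-bounds the treewidth. G has an edge, so its treewidth is at least 1. The upper and lower bounds meet at 1, so that is the treewidth.

1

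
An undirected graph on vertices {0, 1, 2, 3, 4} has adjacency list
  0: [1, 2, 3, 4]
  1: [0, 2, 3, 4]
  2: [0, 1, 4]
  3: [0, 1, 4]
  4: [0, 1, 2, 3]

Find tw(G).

3

A width-3 tree decomposition is:
Bags: B1 = {0, 1, 2, 4}  B2 = {0, 1, 3, 4}
Tree: B1–B2
The largest bag has 4 vertices, giving width 3; this decomposition certifies tw(G) ≤ 3. Conversely, {0, 1, 2, 4} is a clique of size 4, and the vertices of any clique must share a bag in every tree decomposition; so some bag has ≥ 4 vertices and tw(G) ≥ 3. Combining the bounds, tw(G) = 3.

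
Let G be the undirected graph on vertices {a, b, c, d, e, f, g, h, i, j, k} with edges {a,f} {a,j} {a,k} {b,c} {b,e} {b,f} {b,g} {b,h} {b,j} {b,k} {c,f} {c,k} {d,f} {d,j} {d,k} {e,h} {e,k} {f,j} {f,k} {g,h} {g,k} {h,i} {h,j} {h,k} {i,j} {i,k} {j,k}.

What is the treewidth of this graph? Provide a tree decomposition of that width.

Treewidth 3.
One optimal decomposition is:
Bags: B1 = {b, h, j, k}  B2 = {h, i, j, k}  B3 = {b, f, j, k}  B4 = {b, e, h, k}  B5 = {d, f, j, k}  B6 = {b, c, f, k}  B7 = {b, g, h, k}  B8 = {a, f, j, k}
Tree: B1–B2, B1–B3, B1–B4, B3–B5, B3–B6, B1–B7, B5–B8

Each bag holds 4 vertices, so the decomposition has width 3, which upper-bounds the treewidth. On the other hand G contains the 4-clique {d, f, j, k}. A clique must lie in a single bag of any decomposition, so no decomposition can have width below 3. Combining the bounds, tw(G) = 3.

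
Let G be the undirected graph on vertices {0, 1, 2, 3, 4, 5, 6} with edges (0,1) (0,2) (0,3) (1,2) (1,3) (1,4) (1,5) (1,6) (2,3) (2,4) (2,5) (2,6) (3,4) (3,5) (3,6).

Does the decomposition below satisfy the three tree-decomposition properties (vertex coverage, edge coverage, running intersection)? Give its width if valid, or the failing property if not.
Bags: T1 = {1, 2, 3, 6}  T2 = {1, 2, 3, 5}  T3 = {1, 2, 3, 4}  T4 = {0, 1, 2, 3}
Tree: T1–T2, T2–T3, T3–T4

Checking the three conditions: (i) the bags cover all of {0, 1, 2, 3, 4, 5, 6}; (ii) for each edge, some bag contains both endpoints; (iii) the bags containing any fixed vertex form a subtree. All hold, so the decomposition is valid with width 4 − 1 = 3.

Yes; width 3.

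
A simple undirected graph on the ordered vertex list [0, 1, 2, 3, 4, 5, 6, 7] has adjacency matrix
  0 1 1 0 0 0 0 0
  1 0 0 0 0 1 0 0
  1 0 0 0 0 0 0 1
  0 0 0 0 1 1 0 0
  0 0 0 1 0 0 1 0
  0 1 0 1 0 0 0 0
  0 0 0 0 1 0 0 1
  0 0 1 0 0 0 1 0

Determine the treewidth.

A width-2 tree decomposition is:
Bags: B1 = {3, 4, 5}  B2 = {1, 4, 5}  B3 = {0, 1, 4}  B4 = {0, 2, 4}  B5 = {2, 4, 7}  B6 = {4, 6, 7}
Tree: B1–B2, B2–B3, B3–B4, B4–B5, B5–B6
Every bag has size at most 3, so the width is 3 − 1 = 2 and tw(G) ≤ 2. Since 4–3–5–1–0–2–7–6–4 is a cycle in G, G is not acyclic. Forests are exactly the graphs of treewidth ≤ 1, so tw(G) ≥ 2. The upper and lower bounds meet at 2, so that is the treewidth.

2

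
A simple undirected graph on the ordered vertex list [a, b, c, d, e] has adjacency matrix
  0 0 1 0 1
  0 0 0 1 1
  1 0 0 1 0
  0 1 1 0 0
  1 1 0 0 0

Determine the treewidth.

A width-2 tree decomposition is:
Bags: B1 = {b, c, d}  B2 = {b, c, e}  B3 = {a, c, e}
Tree: B1–B2, B2–B3
The largest bag has 3 vertices, giving width 2; this decomposition certifies tw(G) ≤ 2. The edges c–d–b–e–a–c form a cycle, so G is not a tree and its treewidth is at least 2. Therefore the treewidth is 2.

2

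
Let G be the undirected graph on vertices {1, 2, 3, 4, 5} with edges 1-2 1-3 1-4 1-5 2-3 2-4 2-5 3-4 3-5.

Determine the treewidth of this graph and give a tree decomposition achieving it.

Treewidth 3.
Bags: B1 = {1, 2, 3, 5}  B2 = {1, 2, 3, 4}
Tree: B1–B2

Every bag has size at most 4, so the width is 4 − 1 = 3 and tw(G) ≤ 3. On the other hand G contains the 4-clique {1, 2, 3, 4}. A clique must lie in a single bag of any decomposition, so no decomposition can have width below 3. Therefore the treewidth is 3.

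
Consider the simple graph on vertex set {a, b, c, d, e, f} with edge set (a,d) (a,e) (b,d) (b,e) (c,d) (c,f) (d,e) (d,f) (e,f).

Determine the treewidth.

2

A width-2 tree decomposition is:
Bags: B1 = {b, d, e}  B2 = {a, d, e}  B3 = {d, e, f}  B4 = {c, d, f}
Tree: B1–B2, B1–B3, B3–B4
Each bag holds 3 vertices, so the decomposition has width 2, which upper-bounds the treewidth. For the lower bound, the 3 vertices {d, e, f} are pairwise adjacent, and any tree decomposition puts a clique entirely inside one bag — forcing width ≥ 2. Therefore the treewidth is 2.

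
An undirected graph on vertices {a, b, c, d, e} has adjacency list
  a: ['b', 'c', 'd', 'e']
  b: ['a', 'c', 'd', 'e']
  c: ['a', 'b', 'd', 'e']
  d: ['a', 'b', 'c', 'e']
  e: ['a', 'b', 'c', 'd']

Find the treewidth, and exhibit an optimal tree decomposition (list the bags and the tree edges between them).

With just one bag of size 5, the width is 5 − 1 = 4, so tw(G) ≤ 4. For the lower bound, the 5 vertices {a, b, c, d, e} are pairwise adjacent, and any tree decomposition puts a clique entirely inside one bag — forcing width ≥ 4. Hence tw(G) = 4 exactly.

Treewidth 4.
One such decomposition:
Bags: B1 = {a, b, c, d, e}
Tree: (single bag)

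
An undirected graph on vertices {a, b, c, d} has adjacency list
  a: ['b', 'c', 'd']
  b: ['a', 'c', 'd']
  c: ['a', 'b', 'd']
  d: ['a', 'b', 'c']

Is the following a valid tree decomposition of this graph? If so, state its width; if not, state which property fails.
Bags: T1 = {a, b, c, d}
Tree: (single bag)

Checking the three conditions: (i) the bags cover all of {a, b, c, d}; (ii) for each edge, some bag contains both endpoints; (iii) the bags containing any fixed vertex form a subtree. All hold, so the decomposition is valid with width 4 − 1 = 3.

Yes; width 3.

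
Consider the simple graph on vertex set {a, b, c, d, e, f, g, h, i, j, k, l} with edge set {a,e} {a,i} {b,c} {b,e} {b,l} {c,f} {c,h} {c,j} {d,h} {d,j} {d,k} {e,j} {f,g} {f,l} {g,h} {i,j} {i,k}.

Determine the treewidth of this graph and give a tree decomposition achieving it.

Each bag holds 4 vertices, so the decomposition has width 3, which upper-bounds the treewidth. For the lower bound: the 4 vertex sets {f,g,l}, {b}, {c}, {d,e,h,j} are disjoint, each induces a connected subgraph, and every pair is joined by at least one edge of G. Contracting each set to a single vertex therefore yields K_{4} as a minor, and since treewidth is minor-monotone, tw(G) ≥ tw(K_{4}) = 3. Hence tw(G) = 3 exactly.

Treewidth 3.
One such decomposition:
Bags: B1 = {b, f, g, l}  B2 = {b, c, f, g}  B3 = {b, c, g, h}  B4 = {b, c, e, h}  B5 = {c, e, h, j}  B6 = {d, e, h, j}  B7 = {a, d, e, j}  B8 = {a, d, i, j}  B9 = {a, d, i, k}
Tree: B1–B2, B2–B3, B3–B4, B4–B5, B5–B6, B6–B7, B7–B8, B8–B9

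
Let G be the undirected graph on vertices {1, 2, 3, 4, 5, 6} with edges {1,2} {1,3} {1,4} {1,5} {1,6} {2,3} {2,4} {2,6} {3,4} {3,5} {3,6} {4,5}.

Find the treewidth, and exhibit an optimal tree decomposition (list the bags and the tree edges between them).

Treewidth 3.
One such decomposition:
Bags: B1 = {1, 3, 4, 5}  B2 = {1, 2, 3, 4}  B3 = {1, 2, 3, 6}
Tree: B1–B2, B2–B3

Every bag has size at most 4, so the width is 4 − 1 = 3 and tw(G) ≤ 3. Conversely, {1, 2, 3, 4} is a clique of size 4, and the vertices of any clique must share a bag in every tree decomposition; so some bag has ≥ 4 vertices and tw(G) ≥ 3. Therefore the treewidth is 3.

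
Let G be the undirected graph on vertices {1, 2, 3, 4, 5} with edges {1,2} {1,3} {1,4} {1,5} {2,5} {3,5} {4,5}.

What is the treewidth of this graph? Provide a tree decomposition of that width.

Treewidth 2.
One such decomposition:
Bags: B1 = {1, 2, 5}  B2 = {1, 3, 5}  B3 = {1, 4, 5}
Tree: B1–B2, B2–B3

The largest bag has 3 vertices, giving width 2; this decomposition certifies tw(G) ≤ 2. On the other hand G contains the 3-clique {1, 2, 5}. A clique must lie in a single bag of any decomposition, so no decomposition can have width below 2. Hence tw(G) = 2 exactly.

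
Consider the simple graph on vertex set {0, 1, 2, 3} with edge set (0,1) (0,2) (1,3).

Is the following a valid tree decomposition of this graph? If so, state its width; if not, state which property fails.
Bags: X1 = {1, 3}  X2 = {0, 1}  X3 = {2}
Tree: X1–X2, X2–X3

No — edge (0,2) lies in no bag.

A tree decomposition must satisfy three properties: every vertex lies in some bag; for every edge, both endpoints lie together in some bag; and for every vertex, the bags containing it form a connected subtree. Here edge (0,2) lies in no bag, so the decomposition is invalid.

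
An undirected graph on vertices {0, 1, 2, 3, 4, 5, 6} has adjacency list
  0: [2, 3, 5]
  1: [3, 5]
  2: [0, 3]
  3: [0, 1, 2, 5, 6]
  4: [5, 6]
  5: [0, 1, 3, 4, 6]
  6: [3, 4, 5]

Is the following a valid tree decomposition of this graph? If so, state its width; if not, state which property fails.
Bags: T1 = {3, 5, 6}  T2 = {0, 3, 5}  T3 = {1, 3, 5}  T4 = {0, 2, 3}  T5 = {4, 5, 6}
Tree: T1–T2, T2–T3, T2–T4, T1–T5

Yes; width 2.

Vertex coverage: the bags together contain {0, 1, 2, 3, 4, 5, 6}, the full vertex set. Edge coverage: each edge of G has both endpoints in at least one bag. Running intersection: for every vertex, the bags containing it form a connected subtree. All three properties hold, so this is a valid tree decomposition of width max|bag| − 1 = 2, and hence tw(G) ≤ 2.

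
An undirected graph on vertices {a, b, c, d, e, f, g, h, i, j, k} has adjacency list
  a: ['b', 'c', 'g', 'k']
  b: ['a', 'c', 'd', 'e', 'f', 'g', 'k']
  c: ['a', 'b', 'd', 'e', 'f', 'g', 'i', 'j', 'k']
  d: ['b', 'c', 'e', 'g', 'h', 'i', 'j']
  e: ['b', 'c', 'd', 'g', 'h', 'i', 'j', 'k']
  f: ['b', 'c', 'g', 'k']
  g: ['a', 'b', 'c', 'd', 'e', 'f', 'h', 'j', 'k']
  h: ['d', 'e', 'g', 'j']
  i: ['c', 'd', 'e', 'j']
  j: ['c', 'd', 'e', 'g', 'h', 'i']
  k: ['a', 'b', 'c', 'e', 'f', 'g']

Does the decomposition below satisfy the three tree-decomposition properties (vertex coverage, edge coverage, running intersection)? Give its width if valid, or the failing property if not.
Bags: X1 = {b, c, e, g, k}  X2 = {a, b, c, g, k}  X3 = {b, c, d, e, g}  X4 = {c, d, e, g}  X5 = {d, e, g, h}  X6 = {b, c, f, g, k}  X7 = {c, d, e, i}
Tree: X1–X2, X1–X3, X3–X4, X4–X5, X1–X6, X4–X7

No — vertex j appears in no bag.

A tree decomposition must satisfy three properties: every vertex lies in some bag; for every edge, both endpoints lie together in some bag; and for every vertex, the bags containing it form a connected subtree. Here vertex j appears in no bag, so the decomposition is invalid.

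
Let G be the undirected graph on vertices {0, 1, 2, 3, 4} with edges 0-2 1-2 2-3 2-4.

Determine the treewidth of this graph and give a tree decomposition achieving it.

Every bag has size at most 2, so the width is 2 − 1 = 1 and tw(G) ≤ 1. G has an edge, so its treewidth is at least 1. The upper and lower bounds meet at 1, so that is the treewidth.

Treewidth 1.
One such decomposition:
Bags: B1 = {0, 2}  B2 = {1, 2}  B3 = {2, 3}  B4 = {2, 4}
Tree: B1–B2, B2–B3, B2–B4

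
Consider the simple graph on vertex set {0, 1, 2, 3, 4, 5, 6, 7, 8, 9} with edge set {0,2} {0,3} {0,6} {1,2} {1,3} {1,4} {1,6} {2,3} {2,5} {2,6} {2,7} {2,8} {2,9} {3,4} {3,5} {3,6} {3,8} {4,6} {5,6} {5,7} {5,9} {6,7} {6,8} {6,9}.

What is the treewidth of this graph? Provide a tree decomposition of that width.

Treewidth 3.
One optimal decomposition is:
Bags: B1 = {1, 2, 3, 6}  B2 = {1, 3, 4, 6}  B3 = {2, 3, 5, 6}  B4 = {2, 3, 6, 8}  B5 = {2, 5, 6, 9}  B6 = {2, 5, 6, 7}  B7 = {0, 2, 3, 6}
Tree: B1–B2, B1–B3, B1–B4, B3–B5, B3–B6, B4–B7

Each bag holds 4 vertices, so the decomposition has width 3, which upper-bounds the treewidth. On the other hand G contains the 4-clique {2, 5, 6, 9}. A clique must lie in a single bag of any decomposition, so no decomposition can have width below 3. Therefore the treewidth is 3.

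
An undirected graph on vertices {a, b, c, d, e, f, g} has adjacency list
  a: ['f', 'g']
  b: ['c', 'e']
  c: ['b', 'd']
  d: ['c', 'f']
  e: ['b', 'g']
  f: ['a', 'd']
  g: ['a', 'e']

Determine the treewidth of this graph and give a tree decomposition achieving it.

Treewidth 2.
One such decomposition:
Bags: B1 = {a, d, f}  B2 = {a, c, d}  B3 = {a, b, c}  B4 = {a, b, e}  B5 = {a, e, g}
Tree: B1–B2, B2–B3, B3–B4, B4–B5

Each bag holds 3 vertices, so the decomposition has width 2, which upper-bounds the treewidth. For the lower bound, G contains the cycle a–f–d–c–b–e–g–a, so G is not a forest; only forests have treewidth ≤ 1, hence tw(G) ≥ 2. Hence tw(G) = 2 exactly.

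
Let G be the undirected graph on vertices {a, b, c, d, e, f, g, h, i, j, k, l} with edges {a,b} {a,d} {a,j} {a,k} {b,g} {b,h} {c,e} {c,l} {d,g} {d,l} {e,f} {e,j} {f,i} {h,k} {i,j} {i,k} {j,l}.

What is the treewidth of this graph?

3

A width-3 tree decomposition is:
Bags: B1 = {b, g, h, k}  B2 = {a, b, g, k}  B3 = {a, d, g, k}  B4 = {a, d, i, k}  B5 = {a, d, i, j}  B6 = {d, i, j, l}  B7 = {f, i, j, l}  B8 = {e, f, j, l}  B9 = {c, e, f, l}
Tree: B1–B2, B2–B3, B3–B4, B4–B5, B5–B6, B6–B7, B7–B8, B8–B9
Every bag has size at most 4, so the width is 4 − 1 = 3 and tw(G) ≤ 3. For the lower bound: the 4 vertex sets {b,g,h}, {k}, {a}, {d,i,j,l} are disjoint, each induces a connected subgraph, and every pair is joined by at least one edge of G. Contracting each set to a single vertex therefore yields K_{4} as a minor, and since treewidth is minor-monotone, tw(G) ≥ tw(K_{4}) = 3. Combining the bounds, tw(G) = 3.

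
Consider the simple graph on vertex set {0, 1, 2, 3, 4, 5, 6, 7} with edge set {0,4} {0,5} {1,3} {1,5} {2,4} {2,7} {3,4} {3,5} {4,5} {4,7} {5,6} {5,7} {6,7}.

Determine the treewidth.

A width-2 tree decomposition is:
Bags: B1 = {4, 5, 7}  B2 = {2, 4, 7}  B3 = {3, 4, 5}  B4 = {1, 3, 5}  B5 = {5, 6, 7}  B6 = {0, 4, 5}
Tree: B1–B2, B1–B3, B3–B4, B1–B5, B1–B6
Each bag holds 3 vertices, so the decomposition has width 2, which upper-bounds the treewidth. For the lower bound, the 3 vertices {2, 4, 7} are pairwise adjacent, and any tree decomposition puts a clique entirely inside one bag — forcing width ≥ 2. Combining the bounds, tw(G) = 2.

2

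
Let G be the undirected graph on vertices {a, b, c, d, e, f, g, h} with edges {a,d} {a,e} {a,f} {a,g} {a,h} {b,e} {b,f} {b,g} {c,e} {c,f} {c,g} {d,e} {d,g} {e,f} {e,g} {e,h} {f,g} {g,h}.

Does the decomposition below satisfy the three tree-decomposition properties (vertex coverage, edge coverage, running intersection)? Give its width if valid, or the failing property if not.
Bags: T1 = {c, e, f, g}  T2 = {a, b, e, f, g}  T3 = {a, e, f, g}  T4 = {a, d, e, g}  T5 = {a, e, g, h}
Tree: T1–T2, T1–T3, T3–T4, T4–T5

A tree decomposition must satisfy three properties: every vertex lies in some bag; for every edge, both endpoints lie together in some bag; and for every vertex, the bags containing it form a connected subtree. Here bags containing vertex a are not connected in the tree, so the decomposition is invalid.

No — bags containing vertex a are not connected in the tree.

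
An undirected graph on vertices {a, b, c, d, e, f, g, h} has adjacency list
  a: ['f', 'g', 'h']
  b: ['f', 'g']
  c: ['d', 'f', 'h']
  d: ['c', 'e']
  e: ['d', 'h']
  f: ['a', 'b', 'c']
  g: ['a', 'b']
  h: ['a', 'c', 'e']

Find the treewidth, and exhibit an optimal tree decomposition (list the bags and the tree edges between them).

Treewidth 2.
One such decomposition:
Bags: B1 = {b, f, g}  B2 = {a, f, g}  B3 = {a, c, f}  B4 = {a, c, h}  B5 = {c, d, h}  B6 = {d, e, h}
Tree: B1–B2, B2–B3, B3–B4, B4–B5, B5–B6

Each bag holds 3 vertices, so the decomposition has width 2, which upper-bounds the treewidth. Since b–g–a–f–b is a cycle in G, G is not acyclic. Forests are exactly the graphs of treewidth ≤ 1, so tw(G) ≥ 2. Combining the bounds, tw(G) = 2.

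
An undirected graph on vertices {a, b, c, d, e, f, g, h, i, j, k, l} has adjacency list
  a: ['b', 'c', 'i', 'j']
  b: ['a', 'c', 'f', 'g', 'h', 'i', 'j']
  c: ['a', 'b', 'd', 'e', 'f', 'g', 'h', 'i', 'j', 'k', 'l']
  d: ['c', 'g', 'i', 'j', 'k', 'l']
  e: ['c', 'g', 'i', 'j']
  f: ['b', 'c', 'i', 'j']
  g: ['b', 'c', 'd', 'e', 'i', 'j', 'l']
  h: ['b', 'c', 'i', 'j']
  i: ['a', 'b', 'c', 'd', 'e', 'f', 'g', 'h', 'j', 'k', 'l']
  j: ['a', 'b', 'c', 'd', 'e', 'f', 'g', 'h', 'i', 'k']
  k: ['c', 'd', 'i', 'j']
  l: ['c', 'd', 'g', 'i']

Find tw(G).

4

A width-4 tree decomposition is:
Bags: B1 = {b, c, g, i, j}  B2 = {c, e, g, i, j}  B3 = {b, c, f, i, j}  B4 = {c, d, g, i, j}  B5 = {a, b, c, i, j}  B6 = {b, c, h, i, j}  B7 = {c, d, i, j, k}  B8 = {c, d, g, i, l}
Tree: B1–B2, B1–B3, B2–B4, B3–B5, B5–B6, B4–B7, B4–B8
The largest bag has 5 vertices, giving width 4; this decomposition certifies tw(G) ≤ 4. For the lower bound, the 5 vertices {c, d, g, i, j} are pairwise adjacent, and any tree decomposition puts a clique entirely inside one bag — forcing width ≥ 4. Therefore the treewidth is 4.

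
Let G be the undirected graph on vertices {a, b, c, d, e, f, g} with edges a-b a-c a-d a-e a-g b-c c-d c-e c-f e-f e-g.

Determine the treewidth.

A width-2 tree decomposition is:
Bags: B1 = {a, c, e}  B2 = {c, e, f}  B3 = {a, e, g}  B4 = {a, c, d}  B5 = {a, b, c}
Tree: B1–B2, B1–B3, B1–B4, B4–B5
The largest bag has 3 vertices, giving width 2; this decomposition certifies tw(G) ≤ 2. For the lower bound, the 3 vertices {a, e, g} are pairwise adjacent, and any tree decomposition puts a clique entirely inside one bag — forcing width ≥ 2. Hence tw(G) = 2 exactly.

2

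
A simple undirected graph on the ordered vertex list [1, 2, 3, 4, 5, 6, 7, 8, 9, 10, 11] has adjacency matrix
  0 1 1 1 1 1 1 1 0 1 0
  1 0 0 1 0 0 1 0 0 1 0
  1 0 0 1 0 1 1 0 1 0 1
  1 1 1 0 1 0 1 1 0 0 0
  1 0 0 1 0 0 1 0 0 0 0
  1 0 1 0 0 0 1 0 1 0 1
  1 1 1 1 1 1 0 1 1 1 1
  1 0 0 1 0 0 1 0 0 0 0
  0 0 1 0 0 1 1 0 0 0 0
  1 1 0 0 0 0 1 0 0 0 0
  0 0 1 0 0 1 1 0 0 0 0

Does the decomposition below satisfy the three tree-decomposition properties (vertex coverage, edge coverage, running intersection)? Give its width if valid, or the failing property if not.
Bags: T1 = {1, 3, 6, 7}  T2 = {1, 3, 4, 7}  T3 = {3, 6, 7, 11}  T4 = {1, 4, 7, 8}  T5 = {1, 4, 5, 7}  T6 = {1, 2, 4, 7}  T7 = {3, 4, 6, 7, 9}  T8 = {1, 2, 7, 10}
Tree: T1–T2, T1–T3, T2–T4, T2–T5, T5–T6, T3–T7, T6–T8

A tree decomposition must satisfy three properties: every vertex lies in some bag; for every edge, both endpoints lie together in some bag; and for every vertex, the bags containing it form a connected subtree. Here bags containing vertex 4 are not connected in the tree, so the decomposition is invalid.

No — bags containing vertex 4 are not connected in the tree.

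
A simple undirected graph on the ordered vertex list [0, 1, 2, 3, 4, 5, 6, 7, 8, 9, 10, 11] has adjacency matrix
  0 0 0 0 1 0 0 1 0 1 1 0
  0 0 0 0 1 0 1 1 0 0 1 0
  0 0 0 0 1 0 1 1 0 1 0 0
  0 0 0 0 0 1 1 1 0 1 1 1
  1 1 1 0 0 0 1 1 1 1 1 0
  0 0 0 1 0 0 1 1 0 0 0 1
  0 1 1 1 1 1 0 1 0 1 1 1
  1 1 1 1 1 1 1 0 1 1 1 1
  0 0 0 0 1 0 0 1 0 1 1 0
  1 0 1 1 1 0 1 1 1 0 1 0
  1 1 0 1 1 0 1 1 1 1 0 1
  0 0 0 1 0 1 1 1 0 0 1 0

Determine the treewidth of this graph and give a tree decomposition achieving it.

Each bag holds 5 vertices, so the decomposition has width 4, which upper-bounds the treewidth. Conversely, {0, 4, 7, 9, 10} is a clique of size 5, and the vertices of any clique must share a bag in every tree decomposition; so some bag has ≥ 5 vertices and tw(G) ≥ 4. Combining the bounds, tw(G) = 4.

Treewidth 4.
Bags: B1 = {4, 7, 8, 9, 10}  B2 = {4, 6, 7, 9, 10}  B3 = {1, 4, 6, 7, 10}  B4 = {3, 6, 7, 9, 10}  B5 = {2, 4, 6, 7, 9}  B6 = {3, 6, 7, 10, 11}  B7 = {0, 4, 7, 9, 10}  B8 = {3, 5, 6, 7, 11}
Tree: B1–B2, B2–B3, B2–B4, B2–B5, B4–B6, B1–B7, B6–B8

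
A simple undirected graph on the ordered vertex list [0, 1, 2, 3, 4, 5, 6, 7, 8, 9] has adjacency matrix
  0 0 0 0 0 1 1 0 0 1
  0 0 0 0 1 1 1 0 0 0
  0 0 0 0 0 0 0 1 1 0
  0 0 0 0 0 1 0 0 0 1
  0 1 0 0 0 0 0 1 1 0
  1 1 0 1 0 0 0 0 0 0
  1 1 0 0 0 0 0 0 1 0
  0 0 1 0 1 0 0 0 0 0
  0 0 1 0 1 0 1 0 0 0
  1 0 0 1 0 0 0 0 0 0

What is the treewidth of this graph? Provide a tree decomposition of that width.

The largest bag has 3 vertices, giving width 2; this decomposition certifies tw(G) ≤ 2. Since 9–3–5–0–9 is a cycle in G, G is not acyclic. Forests are exactly the graphs of treewidth ≤ 1, so tw(G) ≥ 2. Combining the bounds, tw(G) = 2.

Treewidth 2.
One such decomposition:
Bags: B1 = {0, 3, 9}  B2 = {0, 3, 5}  B3 = {0, 5, 6}  B4 = {1, 5, 6}  B5 = {1, 6, 8}  B6 = {1, 4, 8}  B7 = {2, 4, 8}  B8 = {2, 4, 7}
Tree: B1–B2, B2–B3, B3–B4, B4–B5, B5–B6, B6–B7, B7–B8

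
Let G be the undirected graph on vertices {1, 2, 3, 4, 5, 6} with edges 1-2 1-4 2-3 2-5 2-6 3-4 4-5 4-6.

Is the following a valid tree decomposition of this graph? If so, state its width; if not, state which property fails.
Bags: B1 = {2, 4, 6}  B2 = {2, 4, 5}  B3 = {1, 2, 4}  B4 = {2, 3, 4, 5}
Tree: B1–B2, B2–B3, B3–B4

A tree decomposition must satisfy three properties: every vertex lies in some bag; for every edge, both endpoints lie together in some bag; and for every vertex, the bags containing it form a connected subtree. Here bags containing vertex 5 are not connected in the tree, so the decomposition is invalid.

No — bags containing vertex 5 are not connected in the tree.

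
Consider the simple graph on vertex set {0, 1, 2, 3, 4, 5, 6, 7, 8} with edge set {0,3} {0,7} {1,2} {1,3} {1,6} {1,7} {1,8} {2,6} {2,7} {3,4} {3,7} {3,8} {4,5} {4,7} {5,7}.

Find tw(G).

A width-2 tree decomposition is:
Bags: B1 = {1, 3, 7}  B2 = {1, 3, 8}  B3 = {0, 3, 7}  B4 = {1, 2, 7}  B5 = {1, 2, 6}  B6 = {3, 4, 7}  B7 = {4, 5, 7}
Tree: B1–B2, B1–B3, B1–B4, B4–B5, B1–B6, B6–B7
The largest bag has 3 vertices, giving width 2; this decomposition certifies tw(G) ≤ 2. For the lower bound, the 3 vertices {1, 3, 8} are pairwise adjacent, and any tree decomposition puts a clique entirely inside one bag — forcing width ≥ 2. The upper and lower bounds meet at 2, so that is the treewidth.

2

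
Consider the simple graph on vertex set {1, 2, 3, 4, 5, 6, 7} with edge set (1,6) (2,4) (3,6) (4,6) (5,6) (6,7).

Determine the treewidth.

1

A width-1 tree decomposition is:
Bags: B1 = {3, 6}  B2 = {6, 7}  B3 = {4, 6}  B4 = {2, 4}  B5 = {5, 6}  B6 = {1, 6}
Tree: B1–B2, B2–B3, B3–B4, B3–B5, B2–B6
Every bag has size at most 2, so the width is 2 − 1 = 1 and tw(G) ≤ 1. Any graph with an edge has treewidth ≥ 1, and G has the edge 6–3. The upper and lower bounds meet at 1, so that is the treewidth.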